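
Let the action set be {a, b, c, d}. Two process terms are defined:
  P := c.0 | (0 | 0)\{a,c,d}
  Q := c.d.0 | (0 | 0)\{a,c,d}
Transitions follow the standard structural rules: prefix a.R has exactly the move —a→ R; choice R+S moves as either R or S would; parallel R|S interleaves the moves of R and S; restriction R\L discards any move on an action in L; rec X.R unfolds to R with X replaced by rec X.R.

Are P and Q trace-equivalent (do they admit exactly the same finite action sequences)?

traces(P) ≠ traces(Q) — witness ⟨cd⟩

LTS(P): 2 reachable states
  u0 = c.0 | (0 | 0)\{a,c,d} ⊢ -c-> u1
  u1 = 0 | (0 | 0)\{a,c,d} ⊢ ·
LTS(Q): 3 reachable states
  v0 = c.d.0 | (0 | 0)\{a,c,d} ⊢ -c-> v1
  v1 = d.0 | (0 | 0)\{a,c,d} ⊢ -d-> v2
  v2 = 0 | (0 | 0)\{a,c,d} ⊢ ·
Executing cd from Q (initial set {v0}):
  step 1 (c): {v1}
  step 2 (d): {v2}
  Q completes σ.
Executing cd from P (initial set {u0}):
  step 1 (c): {u1}
  step 2 (d): ∅  — P cannot continue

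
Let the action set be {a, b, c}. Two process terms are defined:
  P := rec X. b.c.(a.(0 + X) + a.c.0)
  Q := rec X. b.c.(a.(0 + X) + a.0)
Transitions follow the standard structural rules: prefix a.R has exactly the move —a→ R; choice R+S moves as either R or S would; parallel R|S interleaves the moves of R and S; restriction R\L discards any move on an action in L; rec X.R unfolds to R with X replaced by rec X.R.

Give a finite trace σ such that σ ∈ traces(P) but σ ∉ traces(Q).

bcac

Reachable graph of P (6 states):
  m0 = rec X. b.c.(a.(0 + X) + a.c.0) ⊢ ··b··> m1
  m1 = c.(a.(0 + (rec X. b.c.(a.(0 + X) + a.c.0))) + a.c.0) ⊢ ··c··> m2
  m2 = a.(0 + (rec X. b.c.(a.(0 + X) + a.c.0))) + a.c.0 ⊢ ··a··> m3, ··a··> m4
  m3 = 0 + (rec X. b.c.(a.(0 + X) + a.c.0)) ⊢ ··b··> m1
  m4 = c.0 ⊢ ··c··> m5
  m5 = 0 ⊢ deadlocked
Reachable graph of Q (5 states):
  n0 = rec X. b.c.(a.(0 + X) + a.0) ⊢ ··b··> n1
  n1 = c.(a.(0 + (rec X. b.c.(a.(0 + X) + a.0))) + a.0) ⊢ ··c··> n2
  n2 = a.(0 + (rec X. b.c.(a.(0 + X) + a.0))) + a.0 ⊢ ··a··> n3, ··a··> n4
  n3 = 0 ⊢ deadlocked
  n4 = 0 + (rec X. b.c.(a.(0 + X) + a.0)) ⊢ ··b··> n1
Executing bcac from P (initial set {m0}):
  step 1 (b): {m1}
  step 2 (c): {m2}
  step 3 (a): {m3, m4}
  step 4 (c): {m5}
  ✓ P
Executing bcac from Q (initial set {n0}):
  step 1 (b): {n1}
  step 2 (c): {n2}
  step 3 (a): {n3, n4}
  step 4 (c): ∅  — Q cannot continue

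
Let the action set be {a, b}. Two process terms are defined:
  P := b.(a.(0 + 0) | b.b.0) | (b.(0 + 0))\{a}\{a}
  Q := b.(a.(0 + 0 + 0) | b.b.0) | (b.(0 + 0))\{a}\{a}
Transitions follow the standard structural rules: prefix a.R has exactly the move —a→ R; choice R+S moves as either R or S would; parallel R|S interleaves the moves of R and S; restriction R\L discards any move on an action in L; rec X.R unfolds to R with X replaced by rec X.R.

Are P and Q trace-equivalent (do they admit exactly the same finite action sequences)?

traces(P) = traces(Q)

LTS(P): 14 reachable states
  p0 = b.(a.(0 + 0) | b.b.0) | (b.(0 + 0))\{a}\{a} :: --b--▸ p1, --b--▸ p2
  p1 = a.(0 + 0) | b.b.0 | (b.(0 + 0))\{a}\{a} :: --a--▸ p3, --b--▸ p4, --b--▸ p5
  p2 = b.(a.(0 + 0) | b.b.0) | (0 + 0)\{a}\{a} :: --b--▸ p5
  p3 = (0 + 0) | b.b.0 | (b.(0 + 0))\{a}\{a} :: --b--▸ p6, --b--▸ p7
  p4 = a.(0 + 0) | b.0 | (b.(0 + 0))\{a}\{a} :: --a--▸ p6, --b--▸ p8, --b--▸ p9
  p5 = a.(0 + 0) | b.b.0 | (0 + 0)\{a}\{a} :: --a--▸ p7, --b--▸ p9
  p6 = (0 + 0) | b.0 | (b.(0 + 0))\{a}\{a} :: --b--▸ p10, --b--▸ p11
  p7 = (0 + 0) | b.b.0 | (0 + 0)\{a}\{a} :: --b--▸ p11
  p8 = a.(0 + 0) | 0 | (b.(0 + 0))\{a}\{a} :: --a--▸ p10, --b--▸ p12
  p9 = a.(0 + 0) | b.0 | (0 + 0)\{a}\{a} :: --a--▸ p11, --b--▸ p12
  p10 = (0 + 0) | 0 | (b.(0 + 0))\{a}\{a} :: --b--▸ p13
  p11 = (0 + 0) | b.0 | (0 + 0)\{a}\{a} :: --b--▸ p13
  p12 = a.(0 + 0) | 0 | (0 + 0)\{a}\{a} :: --a--▸ p13
  p13 = (0 + 0) | 0 | (0 + 0)\{a}\{a} :: deadlocked
LTS(Q): 14 reachable states
  q0 = b.(a.(0 + 0 + 0) | b.b.0) | (b.(0 + 0))\{a}\{a} :: --b--▸ q1, --b--▸ q2
  q1 = a.(0 + 0 + 0) | b.b.0 | (b.(0 + 0))\{a}\{a} :: --a--▸ q3, --b--▸ q4, --b--▸ q5
  q2 = b.(a.(0 + 0 + 0) | b.b.0) | (0 + 0)\{a}\{a} :: --b--▸ q5
  q3 = (0 + 0 + 0) | b.b.0 | (b.(0 + 0))\{a}\{a} :: --b--▸ q6, --b--▸ q7
  q4 = a.(0 + 0 + 0) | b.0 | (b.(0 + 0))\{a}\{a} :: --a--▸ q6, --b--▸ q8, --b--▸ q9
  q5 = a.(0 + 0 + 0) | b.b.0 | (0 + 0)\{a}\{a} :: --a--▸ q7, --b--▸ q9
  q6 = (0 + 0 + 0) | b.0 | (b.(0 + 0))\{a}\{a} :: --b--▸ q10, --b--▸ q11
  q7 = (0 + 0 + 0) | b.b.0 | (0 + 0)\{a}\{a} :: --b--▸ q11
  q8 = a.(0 + 0 + 0) | 0 | (b.(0 + 0))\{a}\{a} :: --a--▸ q10, --b--▸ q12
  q9 = a.(0 + 0 + 0) | b.0 | (0 + 0)\{a}\{a} :: --a--▸ q11, --b--▸ q12
  q10 = (0 + 0 + 0) | 0 | (b.(0 + 0))\{a}\{a} :: --b--▸ q13
  q11 = (0 + 0 + 0) | b.0 | (0 + 0)\{a}\{a} :: --b--▸ q13
  q12 = a.(0 + 0 + 0) | 0 | (0 + 0)\{a}\{a} :: --a--▸ q13
  q13 = (0 + 0 + 0) | 0 | (0 + 0)\{a}\{a} :: deadlocked
Partition-refinement fixed point:
  B0 = {p0, q0}
  B1 = {p2, q2}
  B2 = {p4, p5, q4, q5}
  B3 = {p6, p7, q6, q7}
  B4 = {p10, p11, q10, q11}
  B5 = {p13, q13}
  B6 = {p8, p9, q8, q9}
  B7 = {p12, q12}
  B8 = {p1, q1}
  B9 = {p3, q3}
p0 ∈ B0, q0 ∈ B0 → same block
Bisimilar ⇒ trace-equivalent.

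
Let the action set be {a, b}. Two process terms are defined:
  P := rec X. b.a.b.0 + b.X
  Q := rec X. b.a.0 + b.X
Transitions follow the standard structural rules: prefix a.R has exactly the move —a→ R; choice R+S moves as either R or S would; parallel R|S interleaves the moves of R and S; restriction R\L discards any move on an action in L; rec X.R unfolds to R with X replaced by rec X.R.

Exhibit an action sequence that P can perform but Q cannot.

bab

Reachable graph of P (4 states):
  m0 = rec X. b.a.b.0 + b.X ⊢ -b-> m0, -b-> m1
  m1 = a.b.0 ⊢ -a-> m2
  m2 = b.0 ⊢ -b-> m3
  m3 = 0 ⊢ ∅
Reachable graph of Q (3 states):
  n0 = rec X. b.a.0 + b.X ⊢ -b-> n0, -b-> n1
  n1 = a.0 ⊢ -a-> n2
  n2 = 0 ⊢ ∅
Trace ⟨bab⟩ through P, begin at {m0}:
  step 1 (b): {m0, m1}
  step 2 (a): {m2}
  step 3 (b): {m3}
  — P admits the full trace.
Trace ⟨bab⟩ through Q, begin at {n0}:
  step 1 (b): {n0, n1}
  step 2 (a): {n2}
  step 3 (b): no successor for Q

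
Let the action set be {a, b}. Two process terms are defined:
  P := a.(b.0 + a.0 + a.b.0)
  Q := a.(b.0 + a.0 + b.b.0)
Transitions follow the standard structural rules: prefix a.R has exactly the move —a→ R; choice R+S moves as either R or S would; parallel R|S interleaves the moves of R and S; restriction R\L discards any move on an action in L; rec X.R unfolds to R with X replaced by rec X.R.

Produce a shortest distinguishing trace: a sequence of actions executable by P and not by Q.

Reachable graph of P (4 states):
  s0 = a.(b.0 + a.0 + a.b.0) → =a=> s1
  s1 = b.0 + a.0 + a.b.0 → =a=> s2, =a=> s3, =b=> s2
  s2 = 0 → (no moves)
  s3 = b.0 → =b=> s2
Reachable graph of Q (4 states):
  t0 = a.(b.0 + a.0 + b.b.0) → =a=> t1
  t1 = b.0 + a.0 + b.b.0 → =a=> t2, =b=> t2, =b=> t3
  t2 = 0 → (no moves)
  t3 = b.0 → =b=> t2
Trace ⟨aab⟩ through P, begin at {s0}:
  after a @ step 1: {s1}
  after a @ step 2: {s2, s3}
  after b @ step 3: {s2}
  P completes σ.
Trace ⟨aab⟩ through Q, begin at {t0}:
  after a @ step 1: {t1}
  after a @ step 2: {t2}
  after b @ step 3: no successor for Q

aab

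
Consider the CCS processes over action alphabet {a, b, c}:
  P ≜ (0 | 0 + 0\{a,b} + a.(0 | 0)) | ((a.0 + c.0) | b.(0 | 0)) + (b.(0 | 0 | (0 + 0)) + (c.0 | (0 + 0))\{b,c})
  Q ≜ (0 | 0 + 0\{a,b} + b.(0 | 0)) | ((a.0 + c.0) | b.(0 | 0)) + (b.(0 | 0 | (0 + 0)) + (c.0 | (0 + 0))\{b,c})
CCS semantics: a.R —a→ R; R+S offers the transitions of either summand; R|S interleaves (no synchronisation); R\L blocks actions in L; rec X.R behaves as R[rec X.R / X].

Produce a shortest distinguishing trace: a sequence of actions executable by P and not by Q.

aa

Reachable graph of P (9 states):
  m0 = (0 | 0 + 0\{a,b} + a.(0 | 0)) | ((a.0 + c.0) | b.(0 | 0)) + (b.(0 | 0 | (0 + 0)) + (c.0 | (0 + 0))\{b,c}) has moves ··a··> m1, ··a··> m2, ··b··> m3, ··b··> m4, ··c··> m1
  m1 = (0 | 0 + 0\{a,b} + a.(0 | 0)) | (0 | b.(0 | 0)) has moves ··a··> m5, ··b··> m6
  m2 = 0 | 0 | ((a.0 + c.0) | b.(0 | 0)) has moves ··a··> m5, ··b··> m7, ··c··> m5
  m3 = (0 | 0 + 0\{a,b} + a.(0 | 0)) | ((a.0 + c.0) | (0 | 0)) has moves ··a··> m6, ··a··> m7, ··c··> m6
  m4 = 0 | 0 | (0 + 0) has moves (no moves)
  m5 = 0 | 0 | (0 | b.(0 | 0)) has moves ··b··> m8
  m6 = (0 | 0 + 0\{a,b} + a.(0 | 0)) | (0 | (0 | 0)) has moves ··a··> m8
  m7 = 0 | 0 | ((a.0 + c.0) | (0 | 0)) has moves ··a··> m8, ··c··> m8
  m8 = 0 | 0 | (0 | (0 | 0)) has moves (no moves)
Reachable graph of Q (9 states):
  n0 = (0 | 0 + 0\{a,b} + b.(0 | 0)) | ((a.0 + c.0) | b.(0 | 0)) + (b.(0 | 0 | (0 + 0)) + (c.0 | (0 + 0))\{b,c}) has moves ··a··> n1, ··b··> n2, ··b··> n3, ··b··> n4, ··c··> n1
  n1 = (0 | 0 + 0\{a,b} + b.(0 | 0)) | (0 | b.(0 | 0)) has moves ··b··> n5, ··b··> n6
  n2 = (0 | 0 + 0\{a,b} + b.(0 | 0)) | ((a.0 + c.0) | (0 | 0)) has moves ··a··> n5, ··b··> n7, ··c··> n5
  n3 = 0 | 0 | ((a.0 + c.0) | b.(0 | 0)) has moves ··a··> n6, ··b··> n7, ··c··> n6
  n4 = 0 | 0 | (0 + 0) has moves (no moves)
  n5 = (0 | 0 + 0\{a,b} + b.(0 | 0)) | (0 | (0 | 0)) has moves ··b··> n8
  n6 = 0 | 0 | (0 | b.(0 | 0)) has moves ··b··> n8
  n7 = 0 | 0 | ((a.0 + c.0) | (0 | 0)) has moves ··a··> n8, ··c··> n8
  n8 = 0 | 0 | (0 | (0 | 0)) has moves (no moves)
Executing aa from P (initial set {m0}):
  step 1 (a): {m1, m2}
  step 2 (a): {m5}
  P completes σ.
Executing aa from Q (initial set {n0}):
  step 1 (a): {n1}
  step 2 (a): ∅  — Q cannot continue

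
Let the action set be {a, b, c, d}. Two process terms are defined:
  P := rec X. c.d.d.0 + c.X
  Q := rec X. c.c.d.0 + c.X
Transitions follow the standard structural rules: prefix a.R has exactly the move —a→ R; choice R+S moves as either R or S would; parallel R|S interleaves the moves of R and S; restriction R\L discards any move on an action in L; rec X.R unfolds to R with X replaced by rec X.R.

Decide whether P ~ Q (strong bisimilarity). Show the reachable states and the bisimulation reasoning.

not bisimilar

P's transition system — 4 states:
  m0 = rec X. c.d.d.0 + c.X :: —c→ m0, —c→ m1
  m1 = d.d.0 :: —d→ m2
  m2 = d.0 :: —d→ m3
  m3 = 0 :: ·
Q's transition system — 4 states:
  n0 = rec X. c.c.d.0 + c.X :: —c→ n0, —c→ n1
  n1 = c.d.0 :: —c→ n2
  n2 = d.0 :: —d→ n3
  n3 = 0 :: ·
Bisimilarity quotient blocks:
  B0 = {m0}
  B1 = {m1}
  B2 = {m2, n2}
  B3 = {m3, n3}
  B4 = {n0}
  B5 = {n1}
m0 ∈ B0, n0 ∈ B4 → different blocks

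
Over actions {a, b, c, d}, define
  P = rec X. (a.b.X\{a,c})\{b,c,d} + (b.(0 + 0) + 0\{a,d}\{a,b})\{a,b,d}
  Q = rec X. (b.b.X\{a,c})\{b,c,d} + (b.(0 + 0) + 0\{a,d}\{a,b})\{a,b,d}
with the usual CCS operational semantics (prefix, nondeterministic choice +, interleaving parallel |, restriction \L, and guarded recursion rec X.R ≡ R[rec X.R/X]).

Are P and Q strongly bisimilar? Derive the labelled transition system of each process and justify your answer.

LTS(P): 2 reachable states
  u0 = rec X. (a.b.X\{a,c})\{b,c,d} + (b.(0 + 0) + 0\{a,d}\{a,b})\{a,b,d} has moves --a--▸ u1
  u1 = (b.(rec X. (a.b.X\{a,c})\{b,c,d} + (b.(0 + 0) + 0\{a,d}\{a,b})\{a,b,d})\{a,c})\{b,c,d} has moves ∅
LTS(Q): 1 reachable states
  v0 = rec X. (b.b.X\{a,c})\{b,c,d} + (b.(0 + 0) + 0\{a,d}\{a,b})\{a,b,d} has moves ∅
Coarsest stable partition (strong bisimilarity classes):
  B0 = {u0}
  B1 = {u1, v0}
u0 ∈ B0, v0 ∈ B1 → different blocks

NO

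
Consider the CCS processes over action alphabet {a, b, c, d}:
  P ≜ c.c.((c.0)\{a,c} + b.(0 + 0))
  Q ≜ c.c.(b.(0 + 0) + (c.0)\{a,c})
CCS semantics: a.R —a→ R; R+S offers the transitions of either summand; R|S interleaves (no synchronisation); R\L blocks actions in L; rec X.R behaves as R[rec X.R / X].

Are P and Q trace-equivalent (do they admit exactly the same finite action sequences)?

traces(P) = traces(Q)

P's transition system — 4 states:
  p0 = c.c.((c.0)\{a,c} + b.(0 + 0)) :: —c→ p1
  p1 = c.((c.0)\{a,c} + b.(0 + 0)) :: —c→ p2
  p2 = (c.0)\{a,c} + b.(0 + 0) :: —b→ p3
  p3 = 0 + 0 :: deadlocked
Q's transition system — 4 states:
  q0 = c.c.(b.(0 + 0) + (c.0)\{a,c}) :: —c→ q1
  q1 = c.(b.(0 + 0) + (c.0)\{a,c}) :: —c→ q2
  q2 = b.(0 + 0) + (c.0)\{a,c} :: —b→ q3
  q3 = 0 + 0 :: deadlocked
Partition-refinement fixed point:
  B0 = {p0, q0}
  B1 = {p1, q1}
  B2 = {p2, q2}
  B3 = {p3, q3}
p0 ∈ B0, q0 ∈ B0 → same block
Bisimilar ⇒ trace-equivalent.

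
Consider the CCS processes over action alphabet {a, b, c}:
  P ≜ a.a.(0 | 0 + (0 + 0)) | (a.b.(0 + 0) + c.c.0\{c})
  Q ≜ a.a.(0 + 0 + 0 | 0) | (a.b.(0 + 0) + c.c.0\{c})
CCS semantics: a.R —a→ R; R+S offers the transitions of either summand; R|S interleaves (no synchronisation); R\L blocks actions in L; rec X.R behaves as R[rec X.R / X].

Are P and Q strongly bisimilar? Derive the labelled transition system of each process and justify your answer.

P's transition system — 15 states:
  u0 = a.a.(0 | 0 + (0 + 0)) | (a.b.(0 + 0) + c.c.0\{c}) has moves —a→ u1, —a→ u2, —c→ u3
  u1 = a.(0 | 0 + (0 + 0)) | (a.b.(0 + 0) + c.c.0\{c}) has moves —a→ u4, —a→ u5, —c→ u6
  u2 = a.a.(0 | 0 + (0 + 0)) | b.(0 + 0) has moves —a→ u5, —b→ u7
  u3 = a.a.(0 | 0 + (0 + 0)) | c.0\{c} has moves —a→ u6, —c→ u8
  u4 = (0 | 0 + (0 + 0)) | (a.b.(0 + 0) + c.c.0\{c}) has moves —a→ u9, —c→ u10
  u5 = a.(0 | 0 + (0 + 0)) | b.(0 + 0) has moves —a→ u9, —b→ u11
  u6 = a.(0 | 0 + (0 + 0)) | c.0\{c} has moves —a→ u10, —c→ u12
  u7 = a.a.(0 | 0 + (0 + 0)) | (0 + 0) has moves —a→ u11
  u8 = a.a.(0 | 0 + (0 + 0)) | 0\{c} has moves —a→ u12
  u9 = (0 | 0 + (0 + 0)) | b.(0 + 0) has moves —b→ u13
  u10 = (0 | 0 + (0 + 0)) | c.0\{c} has moves —c→ u14
  u11 = a.(0 | 0 + (0 + 0)) | (0 + 0) has moves —a→ u13
  u12 = a.(0 | 0 + (0 + 0)) | 0\{c} has moves —a→ u14
  u13 = (0 | 0 + (0 + 0)) | (0 + 0) has moves (no moves)
  u14 = (0 | 0 + (0 + 0)) | 0\{c} has moves (no moves)
Q's transition system — 15 states:
  v0 = a.a.(0 + 0 + 0 | 0) | (a.b.(0 + 0) + c.c.0\{c}) has moves —a→ v1, —a→ v2, —c→ v3
  v1 = a.(0 + 0 + 0 | 0) | (a.b.(0 + 0) + c.c.0\{c}) has moves —a→ v4, —a→ v5, —c→ v6
  v2 = a.a.(0 + 0 + 0 | 0) | b.(0 + 0) has moves —a→ v5, —b→ v7
  v3 = a.a.(0 + 0 + 0 | 0) | c.0\{c} has moves —a→ v6, —c→ v8
  v4 = (0 + 0 + 0 | 0) | (a.b.(0 + 0) + c.c.0\{c}) has moves —a→ v9, —c→ v10
  v5 = a.(0 + 0 + 0 | 0) | b.(0 + 0) has moves —a→ v9, —b→ v11
  v6 = a.(0 + 0 + 0 | 0) | c.0\{c} has moves —a→ v10, —c→ v12
  v7 = a.a.(0 + 0 + 0 | 0) | (0 + 0) has moves —a→ v11
  v8 = a.a.(0 + 0 + 0 | 0) | 0\{c} has moves —a→ v12
  v9 = (0 + 0 + 0 | 0) | b.(0 + 0) has moves —b→ v13
  v10 = (0 + 0 + 0 | 0) | c.0\{c} has moves —c→ v14
  v11 = a.(0 + 0 + 0 | 0) | (0 + 0) has moves —a→ v13
  v12 = a.(0 + 0 + 0 | 0) | 0\{c} has moves —a→ v14
  v13 = (0 + 0 + 0 | 0) | (0 + 0) has moves (no moves)
  v14 = (0 + 0 + 0 | 0) | 0\{c} has moves (no moves)
Coarsest stable partition (strong bisimilarity classes):
  B0 = {u0, v0}
  B1 = {u1, v1}
  B2 = {u4, v4}
  B3 = {u9, v9}
  B4 = {u13, u14, v13, v14}
  B5 = {u10, v10}
  B6 = {u6, v6}
  B7 = {u11, u12, v11, v12}
  B8 = {u5, v5}
  B9 = {u3, v3}
  B10 = {u7, u8, v7, v8}
  B11 = {u2, v2}
u0 ∈ B0, v0 ∈ B0 → same block

YES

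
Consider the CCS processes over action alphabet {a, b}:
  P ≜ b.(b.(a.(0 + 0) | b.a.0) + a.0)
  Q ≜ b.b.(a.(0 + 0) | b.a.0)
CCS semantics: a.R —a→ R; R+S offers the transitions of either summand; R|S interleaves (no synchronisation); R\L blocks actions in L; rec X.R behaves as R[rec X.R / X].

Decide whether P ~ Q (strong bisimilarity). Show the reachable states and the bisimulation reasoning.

not bisimilar

Reachable graph of P (9 states):
  u0 = b.(b.(a.(0 + 0) | b.a.0) + a.0) | =b=> u1
  u1 = b.(a.(0 + 0) | b.a.0) + a.0 | =a=> u2, =b=> u3
  u2 = 0 | ∅
  u3 = a.(0 + 0) | b.a.0 | =a=> u4, =b=> u5
  u4 = (0 + 0) | b.a.0 | =b=> u6
  u5 = a.(0 + 0) | a.0 | =a=> u6, =a=> u7
  u6 = (0 + 0) | a.0 | =a=> u8
  u7 = a.(0 + 0) | 0 | =a=> u8
  u8 = (0 + 0) | 0 | ∅
Reachable graph of Q (8 states):
  v0 = b.b.(a.(0 + 0) | b.a.0) | =b=> v1
  v1 = b.(a.(0 + 0) | b.a.0) | =b=> v2
  v2 = a.(0 + 0) | b.a.0 | =a=> v3, =b=> v4
  v3 = (0 + 0) | b.a.0 | =b=> v5
  v4 = a.(0 + 0) | a.0 | =a=> v5, =a=> v6
  v5 = (0 + 0) | a.0 | =a=> v7
  v6 = a.(0 + 0) | 0 | =a=> v7
  v7 = (0 + 0) | 0 | ∅
Partition-refinement fixed point:
  B0 = {u0}
  B1 = {u1}
  B2 = {u2, u8, v7}
  B3 = {u3, v2}
  B4 = {u5, v4}
  B5 = {u6, u7, v5, v6}
  B6 = {u4, v3}
  B7 = {v0}
  B8 = {v1}
u0 ∈ B0, v0 ∈ B7 → different blocks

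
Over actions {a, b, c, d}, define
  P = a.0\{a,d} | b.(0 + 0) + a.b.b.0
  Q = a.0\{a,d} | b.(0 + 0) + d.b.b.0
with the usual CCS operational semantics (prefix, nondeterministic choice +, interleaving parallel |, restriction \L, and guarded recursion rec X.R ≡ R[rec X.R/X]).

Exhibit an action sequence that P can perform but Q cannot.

abb

Reachable graph of P (7 states):
  p0 = a.0\{a,d} | b.(0 + 0) + a.b.b.0 | ··a··> p1, ··a··> p2, ··b··> p3
  p1 = 0\{a,d} | b.(0 + 0) | ··b··> p4
  p2 = b.b.0 | ··b··> p5
  p3 = a.0\{a,d} | (0 + 0) | ··a··> p4
  p4 = 0\{a,d} | (0 + 0) | stopped
  p5 = b.0 | ··b··> p6
  p6 = 0 | stopped
Reachable graph of Q (7 states):
  q0 = a.0\{a,d} | b.(0 + 0) + d.b.b.0 | ··a··> q1, ··b··> q2, ··d··> q3
  q1 = 0\{a,d} | b.(0 + 0) | ··b··> q4
  q2 = a.0\{a,d} | (0 + 0) | ··a··> q4
  q3 = b.b.0 | ··b··> q5
  q4 = 0\{a,d} | (0 + 0) | stopped
  q5 = b.0 | ··b··> q6
  q6 = 0 | stopped
Executing abb from P (initial set {p0}):
  [1] a ⇒ {p1, p2}
  [2] b ⇒ {p4, p5}
  [3] b ⇒ {p6}
  P completes σ.
Executing abb from Q (initial set {q0}):
  [1] a ⇒ {q1}
  [2] b ⇒ {q4}
  [3] b ⇒ ∅ (Q stuck)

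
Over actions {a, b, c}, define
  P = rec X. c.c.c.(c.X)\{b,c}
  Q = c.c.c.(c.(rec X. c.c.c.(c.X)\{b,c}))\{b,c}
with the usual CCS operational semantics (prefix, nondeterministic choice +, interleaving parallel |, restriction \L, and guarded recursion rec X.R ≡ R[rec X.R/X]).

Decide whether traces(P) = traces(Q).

LTS(P): 4 reachable states
  p0 = rec X. c.c.c.(c.X)\{b,c} | ··c··> p1
  p1 = c.c.(c.(rec X. c.c.c.(c.X)\{b,c}))\{b,c} | ··c··> p2
  p2 = c.(c.(rec X. c.c.c.(c.X)\{b,c}))\{b,c} | ··c··> p3
  p3 = (c.(rec X. c.c.c.(c.X)\{b,c}))\{b,c} | ∅
LTS(Q): 4 reachable states
  q0 = c.c.c.(c.(rec X. c.c.c.(c.X)\{b,c}))\{b,c} | ··c··> q1
  q1 = c.c.(c.(rec X. c.c.c.(c.X)\{b,c}))\{b,c} | ··c··> q2
  q2 = c.(c.(rec X. c.c.c.(c.X)\{b,c}))\{b,c} | ··c··> q3
  q3 = (c.(rec X. c.c.c.(c.X)\{b,c}))\{b,c} | ∅
Coarsest stable partition (strong bisimilarity classes):
  B0 = {p0, q0}
  B1 = {p1, q1}
  B2 = {p2, q2}
  B3 = {p3, q3}
p0 ∈ B0, q0 ∈ B0 → same block
Bisimilar ⇒ trace-equivalent.

trace-equivalent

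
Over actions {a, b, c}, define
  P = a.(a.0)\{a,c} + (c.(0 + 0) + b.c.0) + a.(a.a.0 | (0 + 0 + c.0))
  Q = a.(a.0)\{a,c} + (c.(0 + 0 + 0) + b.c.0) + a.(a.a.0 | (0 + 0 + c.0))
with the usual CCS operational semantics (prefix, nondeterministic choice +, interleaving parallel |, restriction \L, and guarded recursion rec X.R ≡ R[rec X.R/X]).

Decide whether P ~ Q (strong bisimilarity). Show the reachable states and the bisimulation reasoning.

P ~ Q

P's transition system — 11 states:
  m0 = a.(a.0)\{a,c} + (c.(0 + 0) + b.c.0) + a.(a.a.0 | (0 + 0 + c.0)) :: --a--▸ m1, --a--▸ m2, --b--▸ m3, --c--▸ m4
  m1 = (a.0)\{a,c} :: stopped
  m2 = a.a.0 | (0 + 0 + c.0) :: --a--▸ m5, --c--▸ m6
  m3 = c.0 :: --c--▸ m7
  m4 = 0 + 0 :: stopped
  m5 = a.0 | (0 + 0 + c.0) :: --a--▸ m8, --c--▸ m9
  m6 = a.a.0 | 0 :: --a--▸ m9
  m7 = 0 :: stopped
  m8 = 0 | (0 + 0 + c.0) :: --c--▸ m10
  m9 = a.0 | 0 :: --a--▸ m10
  m10 = 0 | 0 :: stopped
Q's transition system — 11 states:
  n0 = a.(a.0)\{a,c} + (c.(0 + 0 + 0) + b.c.0) + a.(a.a.0 | (0 + 0 + c.0)) :: --a--▸ n1, --a--▸ n2, --b--▸ n3, --c--▸ n4
  n1 = (a.0)\{a,c} :: stopped
  n2 = a.a.0 | (0 + 0 + c.0) :: --a--▸ n5, --c--▸ n6
  n3 = c.0 :: --c--▸ n7
  n4 = 0 + 0 + 0 :: stopped
  n5 = a.0 | (0 + 0 + c.0) :: --a--▸ n8, --c--▸ n9
  n6 = a.a.0 | 0 :: --a--▸ n9
  n7 = 0 :: stopped
  n8 = 0 | (0 + 0 + c.0) :: --c--▸ n10
  n9 = a.0 | 0 :: --a--▸ n10
  n10 = 0 | 0 :: stopped
Partition-refinement fixed point:
  B0 = {m0, n0}
  B1 = {m2, n2}
  B2 = {m6, n6}
  B3 = {m9, n9}
  B4 = {m1, m10, m4, m7, n1, n10, n4, n7}
  B5 = {m5, n5}
  B6 = {m3, m8, n3, n8}
m0 ∈ B0, n0 ∈ B0 → same block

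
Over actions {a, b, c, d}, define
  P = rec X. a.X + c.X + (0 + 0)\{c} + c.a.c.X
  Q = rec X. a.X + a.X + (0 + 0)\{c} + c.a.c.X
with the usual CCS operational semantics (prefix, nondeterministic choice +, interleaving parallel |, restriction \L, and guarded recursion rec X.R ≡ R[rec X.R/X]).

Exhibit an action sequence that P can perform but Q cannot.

Reachable graph of P (3 states):
  u0 = rec X. a.X + c.X + (0 + 0)\{c} + c.a.c.X → —a→ u0, —c→ u0, —c→ u1
  u1 = a.c.(rec X. a.X + c.X + (0 + 0)\{c} + c.a.c.X) → —a→ u2
  u2 = c.(rec X. a.X + c.X + (0 + 0)\{c} + c.a.c.X) → —c→ u0
Reachable graph of Q (3 states):
  v0 = rec X. a.X + a.X + (0 + 0)\{c} + c.a.c.X → —a→ v0, —c→ v1
  v1 = a.c.(rec X. a.X + a.X + (0 + 0)\{c} + c.a.c.X) → —a→ v2
  v2 = c.(rec X. a.X + a.X + (0 + 0)\{c} + c.a.c.X) → —c→ v0
Trace ⟨cc⟩ through P, begin at {u0}:
  after c @ step 1: {u0, u1}
  after c @ step 2: {u0, u1}
  ✓ P
Trace ⟨cc⟩ through Q, begin at {v0}:
  after c @ step 1: {v1}
  after c @ step 2: ∅ (Q stuck)

cc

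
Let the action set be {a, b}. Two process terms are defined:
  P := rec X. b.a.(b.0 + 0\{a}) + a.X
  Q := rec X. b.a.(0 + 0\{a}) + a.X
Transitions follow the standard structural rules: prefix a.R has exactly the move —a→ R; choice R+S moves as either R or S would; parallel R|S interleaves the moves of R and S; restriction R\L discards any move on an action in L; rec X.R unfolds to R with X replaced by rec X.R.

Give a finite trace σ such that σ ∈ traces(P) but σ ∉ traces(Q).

P's transition system — 4 states:
  p0 = rec X. b.a.(b.0 + 0\{a}) + a.X has moves =a=> p0, =b=> p1
  p1 = a.(b.0 + 0\{a}) has moves =a=> p2
  p2 = b.0 + 0\{a} has moves =b=> p3
  p3 = 0 has moves stopped
Q's transition system — 3 states:
  q0 = rec X. b.a.(0 + 0\{a}) + a.X has moves =a=> q0, =b=> q1
  q1 = a.(0 + 0\{a}) has moves =a=> q2
  q2 = 0 + 0\{a} has moves stopped
Executing bab from P (initial set {p0}):
  [1] b ⇒ {p1}
  [2] a ⇒ {p2}
  [3] b ⇒ {p3}
  ✓ P
Executing bab from Q (initial set {q0}):
  [1] b ⇒ {q1}
  [2] a ⇒ {q2}
  [3] b ⇒ ∅ (Q stuck)

bab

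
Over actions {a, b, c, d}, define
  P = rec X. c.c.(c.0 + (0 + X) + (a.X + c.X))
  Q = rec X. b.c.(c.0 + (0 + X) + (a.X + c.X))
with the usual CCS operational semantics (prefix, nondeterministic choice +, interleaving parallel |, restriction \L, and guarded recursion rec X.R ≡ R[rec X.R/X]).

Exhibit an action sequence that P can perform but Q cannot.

c

P's transition system — 4 states:
  s0 = rec X. c.c.(c.0 + (0 + X) + (a.X + c.X)) ⊢ -c-> s1
  s1 = c.(c.0 + (0 + (rec X. c.c.(c.0 + (0 + X) + (a.X + c.X)))) + (a.(rec X. c.c.(c.0 + (0 + X) + (a.X + c.X))) + c.(rec X. c.c.(c.0 + (0 + X) + (a.X + c.X))))) ⊢ -c-> s2
  s2 = c.0 + (0 + (rec X. c.c.(c.0 + (0 + X) + (a.X + c.X)))) + (a.(rec X. c.c.(c.0 + (0 + X) + (a.X + c.X))) + c.(rec X. c.c.(c.0 + (0 + X) + (a.X + c.X)))) ⊢ -a-> s0, -c-> s0, -c-> s1, -c-> s3
  s3 = 0 ⊢ deadlocked
Q's transition system — 4 states:
  t0 = rec X. b.c.(c.0 + (0 + X) + (a.X + c.X)) ⊢ -b-> t1
  t1 = c.(c.0 + (0 + (rec X. b.c.(c.0 + (0 + X) + (a.X + c.X)))) + (a.(rec X. b.c.(c.0 + (0 + X) + (a.X + c.X))) + c.(rec X. b.c.(c.0 + (0 + X) + (a.X + c.X))))) ⊢ -c-> t2
  t2 = c.0 + (0 + (rec X. b.c.(c.0 + (0 + X) + (a.X + c.X)))) + (a.(rec X. b.c.(c.0 + (0 + X) + (a.X + c.X))) + c.(rec X. b.c.(c.0 + (0 + X) + (a.X + c.X)))) ⊢ -a-> t0, -b-> t1, -c-> t0, -c-> t3
  t3 = 0 ⊢ deadlocked
Trace ⟨c⟩ through P, begin at {s0}:
  step 1 (c): {s1}
  ✓ P
Trace ⟨c⟩ through Q, begin at {t0}:
  step 1 (c): ∅ (Q stuck)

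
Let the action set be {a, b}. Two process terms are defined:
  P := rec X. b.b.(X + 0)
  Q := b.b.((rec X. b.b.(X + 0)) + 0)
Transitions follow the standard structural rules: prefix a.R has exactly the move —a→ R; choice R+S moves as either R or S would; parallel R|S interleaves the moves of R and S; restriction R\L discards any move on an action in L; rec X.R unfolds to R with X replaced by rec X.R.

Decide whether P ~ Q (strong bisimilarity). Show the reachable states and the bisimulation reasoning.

P's transition system — 3 states:
  p0 = rec X. b.b.(X + 0) :: —b→ p1
  p1 = b.((rec X. b.b.(X + 0)) + 0) :: —b→ p2
  p2 = (rec X. b.b.(X + 0)) + 0 :: —b→ p1
Q's transition system — 3 states:
  q0 = b.b.((rec X. b.b.(X + 0)) + 0) :: —b→ q1
  q1 = b.((rec X. b.b.(X + 0)) + 0) :: —b→ q2
  q2 = (rec X. b.b.(X + 0)) + 0 :: —b→ q1
Partition-refinement fixed point:
  B0 = {p0, p1, p2, q0, q1, q2}
p0 ∈ B0, q0 ∈ B0 → same block

P ~ Q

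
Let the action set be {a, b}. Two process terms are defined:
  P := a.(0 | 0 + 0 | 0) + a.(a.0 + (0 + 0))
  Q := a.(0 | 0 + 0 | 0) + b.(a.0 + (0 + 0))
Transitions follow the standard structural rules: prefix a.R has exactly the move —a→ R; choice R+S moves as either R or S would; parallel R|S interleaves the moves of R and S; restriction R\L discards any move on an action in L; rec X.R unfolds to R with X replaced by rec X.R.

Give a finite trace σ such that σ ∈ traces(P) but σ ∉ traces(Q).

aa

P's transition system — 4 states:
  m0 = a.(0 | 0 + 0 | 0) + a.(a.0 + (0 + 0)) :: -a-> m1, -a-> m2
  m1 = 0 | 0 + 0 | 0 :: (no moves)
  m2 = a.0 + (0 + 0) :: -a-> m3
  m3 = 0 :: (no moves)
Q's transition system — 4 states:
  n0 = a.(0 | 0 + 0 | 0) + b.(a.0 + (0 + 0)) :: -a-> n1, -b-> n2
  n1 = 0 | 0 + 0 | 0 :: (no moves)
  n2 = a.0 + (0 + 0) :: -a-> n3
  n3 = 0 :: (no moves)
Run σ = ⟨aa⟩ on P: start {m0}
  [1] a ⇒ {m1, m2}
  [2] a ⇒ {m3}
  — P admits the full trace.
Run σ = ⟨aa⟩ on Q: start {n0}
  [1] a ⇒ {n1}
  [2] a ⇒ ∅  — Q cannot continue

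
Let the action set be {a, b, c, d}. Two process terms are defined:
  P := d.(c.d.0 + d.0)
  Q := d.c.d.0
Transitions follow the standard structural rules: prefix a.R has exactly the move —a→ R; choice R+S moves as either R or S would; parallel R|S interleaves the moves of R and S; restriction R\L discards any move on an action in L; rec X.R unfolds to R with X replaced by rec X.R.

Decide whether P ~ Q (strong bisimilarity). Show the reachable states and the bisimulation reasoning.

P ≁ Q

LTS(P): 4 reachable states
  u0 = d.(c.d.0 + d.0) has moves --d--▸ u1
  u1 = c.d.0 + d.0 has moves --c--▸ u2, --d--▸ u3
  u2 = d.0 has moves --d--▸ u3
  u3 = 0 has moves ∅
LTS(Q): 4 reachable states
  v0 = d.c.d.0 has moves --d--▸ v1
  v1 = c.d.0 has moves --c--▸ v2
  v2 = d.0 has moves --d--▸ v3
  v3 = 0 has moves ∅
Coarsest stable partition (strong bisimilarity classes):
  B0 = {u0}
  B1 = {u1}
  B2 = {u3, v3}
  B3 = {u2, v2}
  B4 = {v0}
  B5 = {v1}
u0 ∈ B0, v0 ∈ B4 → different blocks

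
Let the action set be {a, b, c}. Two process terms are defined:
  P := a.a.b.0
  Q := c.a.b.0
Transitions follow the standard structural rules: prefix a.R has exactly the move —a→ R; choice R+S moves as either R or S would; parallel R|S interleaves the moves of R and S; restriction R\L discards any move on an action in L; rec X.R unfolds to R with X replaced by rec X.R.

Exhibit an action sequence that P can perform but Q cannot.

a

P's transition system — 4 states:
  p0 = a.a.b.0 | -a-> p1
  p1 = a.b.0 | -a-> p2
  p2 = b.0 | -b-> p3
  p3 = 0 | ∅
Q's transition system — 4 states:
  q0 = c.a.b.0 | -c-> q1
  q1 = a.b.0 | -a-> q2
  q2 = b.0 | -b-> q3
  q3 = 0 | ∅
Run σ = ⟨a⟩ on P: start {p0}
  after a @ step 1: {p1}
  ✓ P
Run σ = ⟨a⟩ on Q: start {q0}
  after a @ step 1: no successor for Q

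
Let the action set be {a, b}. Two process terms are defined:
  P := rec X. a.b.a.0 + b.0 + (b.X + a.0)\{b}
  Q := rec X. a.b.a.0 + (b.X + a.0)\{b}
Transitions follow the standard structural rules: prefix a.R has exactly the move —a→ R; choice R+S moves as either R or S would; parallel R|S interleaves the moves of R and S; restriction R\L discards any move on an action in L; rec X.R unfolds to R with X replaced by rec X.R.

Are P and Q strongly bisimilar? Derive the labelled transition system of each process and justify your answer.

P ≁ Q

LTS(P): 5 reachable states
  u0 = rec X. a.b.a.0 + b.0 + (b.X + a.0)\{b} → ··a··> u1, ··a··> u2, ··b··> u3
  u1 = 0\{b} → stopped
  u2 = b.a.0 → ··b··> u4
  u3 = 0 → stopped
  u4 = a.0 → ··a··> u3
LTS(Q): 5 reachable states
  v0 = rec X. a.b.a.0 + (b.X + a.0)\{b} → ··a··> v1, ··a··> v2
  v1 = 0\{b} → stopped
  v2 = b.a.0 → ··b··> v3
  v3 = a.0 → ··a··> v4
  v4 = 0 → stopped
Bisimilarity quotient blocks:
  B0 = {u0}
  B1 = {u1, u3, v1, v4}
  B2 = {u2, v2}
  B3 = {u4, v3}
  B4 = {v0}
u0 ∈ B0, v0 ∈ B4 → different blocks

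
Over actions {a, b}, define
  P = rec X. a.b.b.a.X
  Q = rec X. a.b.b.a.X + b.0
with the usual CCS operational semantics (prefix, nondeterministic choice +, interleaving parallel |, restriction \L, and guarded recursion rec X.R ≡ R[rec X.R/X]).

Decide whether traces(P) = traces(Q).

LTS(P): 4 reachable states
  m0 = rec X. a.b.b.a.X → --a--▸ m1
  m1 = b.b.a.(rec X. a.b.b.a.X) → --b--▸ m2
  m2 = b.a.(rec X. a.b.b.a.X) → --b--▸ m3
  m3 = a.(rec X. a.b.b.a.X) → --a--▸ m0
LTS(Q): 5 reachable states
  n0 = rec X. a.b.b.a.X + b.0 → --a--▸ n1, --b--▸ n2
  n1 = b.b.a.(rec X. a.b.b.a.X + b.0) → --b--▸ n3
  n2 = 0 → ·
  n3 = b.a.(rec X. a.b.b.a.X + b.0) → --b--▸ n4
  n4 = a.(rec X. a.b.b.a.X + b.0) → --a--▸ n0
Run σ = ⟨b⟩ on Q: start {n0}
  step 1 (b): {n2}
  ✓ Q
Run σ = ⟨b⟩ on P: start {m0}
  step 1 (b): no successor for P

trace-distinct — witness ⟨b⟩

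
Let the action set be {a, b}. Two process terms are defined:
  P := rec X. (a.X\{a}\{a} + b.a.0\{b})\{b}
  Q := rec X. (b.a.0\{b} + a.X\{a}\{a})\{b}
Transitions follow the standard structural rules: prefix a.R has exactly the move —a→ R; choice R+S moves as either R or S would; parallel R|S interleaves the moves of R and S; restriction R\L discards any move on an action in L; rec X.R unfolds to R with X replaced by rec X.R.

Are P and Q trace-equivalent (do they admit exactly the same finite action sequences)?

Reachable graph of P (2 states):
  u0 = rec X. (a.X\{a}\{a} + b.a.0\{b})\{b} has moves ··a··> u1
  u1 = (rec X. (a.X\{a}\{a} + b.a.0\{b})\{b})\{a}\{a}\{b} has moves (no moves)
Reachable graph of Q (2 states):
  v0 = rec X. (b.a.0\{b} + a.X\{a}\{a})\{b} has moves ··a··> v1
  v1 = (rec X. (b.a.0\{b} + a.X\{a}\{a})\{b})\{a}\{a}\{b} has moves (no moves)
Coarsest stable partition (strong bisimilarity classes):
  B0 = {u0, v0}
  B1 = {u1, v1}
u0 ∈ B0, v0 ∈ B0 → same block
Bisimilar ⇒ trace-equivalent.

trace-equivalent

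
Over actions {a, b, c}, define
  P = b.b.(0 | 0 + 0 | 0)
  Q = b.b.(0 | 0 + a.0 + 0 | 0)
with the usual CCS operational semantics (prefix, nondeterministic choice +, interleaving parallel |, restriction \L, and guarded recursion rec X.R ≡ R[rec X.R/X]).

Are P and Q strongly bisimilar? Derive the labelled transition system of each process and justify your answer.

P ≁ Q

LTS(P): 3 reachable states
  p0 = b.b.(0 | 0 + 0 | 0) ⊢ --b--▸ p1
  p1 = b.(0 | 0 + 0 | 0) ⊢ --b--▸ p2
  p2 = 0 | 0 + 0 | 0 ⊢ ∅
LTS(Q): 4 reachable states
  q0 = b.b.(0 | 0 + a.0 + 0 | 0) ⊢ --b--▸ q1
  q1 = b.(0 | 0 + a.0 + 0 | 0) ⊢ --b--▸ q2
  q2 = 0 | 0 + a.0 + 0 | 0 ⊢ --a--▸ q3
  q3 = 0 ⊢ ∅
Coarsest stable partition (strong bisimilarity classes):
  B0 = {p0}
  B1 = {p1}
  B2 = {p2, q3}
  B3 = {q0}
  B4 = {q1}
  B5 = {q2}
p0 ∈ B0, q0 ∈ B3 → different blocks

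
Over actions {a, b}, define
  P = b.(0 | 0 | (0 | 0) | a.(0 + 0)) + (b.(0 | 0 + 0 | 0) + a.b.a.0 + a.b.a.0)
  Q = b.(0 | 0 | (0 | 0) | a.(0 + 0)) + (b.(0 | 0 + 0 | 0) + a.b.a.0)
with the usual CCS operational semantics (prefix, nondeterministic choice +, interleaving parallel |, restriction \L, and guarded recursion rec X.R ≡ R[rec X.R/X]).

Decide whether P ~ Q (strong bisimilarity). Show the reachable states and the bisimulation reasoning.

Reachable graph of P (7 states):
  s0 = b.(0 | 0 | (0 | 0) | a.(0 + 0)) + (b.(0 | 0 + 0 | 0) + a.b.a.0 + a.b.a.0) :: =a=> s1, =b=> s2, =b=> s3
  s1 = b.a.0 :: =b=> s4
  s2 = 0 | 0 + 0 | 0 :: stopped
  s3 = 0 | 0 | (0 | 0) | a.(0 + 0) :: =a=> s5
  s4 = a.0 :: =a=> s6
  s5 = 0 | 0 | (0 | 0) | (0 + 0) :: stopped
  s6 = 0 :: stopped
Reachable graph of Q (7 states):
  t0 = b.(0 | 0 | (0 | 0) | a.(0 + 0)) + (b.(0 | 0 + 0 | 0) + a.b.a.0) :: =a=> t1, =b=> t2, =b=> t3
  t1 = b.a.0 :: =b=> t4
  t2 = 0 | 0 + 0 | 0 :: stopped
  t3 = 0 | 0 | (0 | 0) | a.(0 + 0) :: =a=> t5
  t4 = a.0 :: =a=> t6
  t5 = 0 | 0 | (0 | 0) | (0 + 0) :: stopped
  t6 = 0 :: stopped
Bisimilarity quotient blocks:
  B0 = {s0, t0}
  B1 = {s3, s4, t3, t4}
  B2 = {s2, s5, s6, t2, t5, t6}
  B3 = {s1, t1}
s0 ∈ B0, t0 ∈ B0 → same block

bisimilar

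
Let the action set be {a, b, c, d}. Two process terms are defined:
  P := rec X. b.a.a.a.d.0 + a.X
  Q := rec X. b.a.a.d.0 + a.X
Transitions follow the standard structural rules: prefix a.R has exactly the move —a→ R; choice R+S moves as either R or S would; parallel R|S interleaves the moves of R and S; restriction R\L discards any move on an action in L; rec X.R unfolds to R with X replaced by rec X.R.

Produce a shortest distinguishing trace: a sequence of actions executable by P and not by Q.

LTS(P): 6 reachable states
  s0 = rec X. b.a.a.a.d.0 + a.X → ··a··> s0, ··b··> s1
  s1 = a.a.a.d.0 → ··a··> s2
  s2 = a.a.d.0 → ··a··> s3
  s3 = a.d.0 → ··a··> s4
  s4 = d.0 → ··d··> s5
  s5 = 0 → stopped
LTS(Q): 5 reachable states
  t0 = rec X. b.a.a.d.0 + a.X → ··a··> t0, ··b··> t1
  t1 = a.a.d.0 → ··a··> t2
  t2 = a.d.0 → ··a··> t3
  t3 = d.0 → ··d··> t4
  t4 = 0 → stopped
Trace ⟨baaa⟩ through P, begin at {s0}:
  [1] b ⇒ {s1}
  [2] a ⇒ {s2}
  [3] a ⇒ {s3}
  [4] a ⇒ {s4}
  — P admits the full trace.
Trace ⟨baaa⟩ through Q, begin at {t0}:
  [1] b ⇒ {t1}
  [2] a ⇒ {t2}
  [3] a ⇒ {t3}
  [4] a ⇒ ∅  — Q cannot continue

baaa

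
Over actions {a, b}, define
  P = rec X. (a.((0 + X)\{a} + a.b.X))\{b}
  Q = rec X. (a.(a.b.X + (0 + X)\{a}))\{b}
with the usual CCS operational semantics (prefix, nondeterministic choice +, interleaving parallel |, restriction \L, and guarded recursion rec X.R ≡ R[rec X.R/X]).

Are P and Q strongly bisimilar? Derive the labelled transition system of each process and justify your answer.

Reachable graph of P (3 states):
  u0 = rec X. (a.((0 + X)\{a} + a.b.X))\{b} has moves --a--▸ u1
  u1 = ((0 + (rec X. (a.((0 + X)\{a} + a.b.X))\{b}))\{a} + a.b.(rec X. (a.((0 + X)\{a} + a.b.X))\{b}))\{b} has moves --a--▸ u2
  u2 = (b.(rec X. (a.((0 + X)\{a} + a.b.X))\{b}))\{b} has moves (no moves)
Reachable graph of Q (3 states):
  v0 = rec X. (a.(a.b.X + (0 + X)\{a}))\{b} has moves --a--▸ v1
  v1 = (a.b.(rec X. (a.(a.b.X + (0 + X)\{a}))\{b}) + (0 + (rec X. (a.(a.b.X + (0 + X)\{a}))\{b}))\{a})\{b} has moves --a--▸ v2
  v2 = (b.(rec X. (a.(a.b.X + (0 + X)\{a}))\{b}))\{b} has moves (no moves)
Bisimilarity quotient blocks:
  B0 = {u0, v0}
  B1 = {u1, v1}
  B2 = {u2, v2}
u0 ∈ B0, v0 ∈ B0 → same block

P ~ Q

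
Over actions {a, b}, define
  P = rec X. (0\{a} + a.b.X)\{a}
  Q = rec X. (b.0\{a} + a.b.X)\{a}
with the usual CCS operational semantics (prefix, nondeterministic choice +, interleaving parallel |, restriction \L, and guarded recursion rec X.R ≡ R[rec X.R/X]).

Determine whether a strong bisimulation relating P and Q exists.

Reachable graph of P (1 states):
  m0 = rec X. (0\{a} + a.b.X)\{a} → deadlocked
Reachable graph of Q (2 states):
  n0 = rec X. (b.0\{a} + a.b.X)\{a} → --b--▸ n1
  n1 = 0\{a}\{a} → deadlocked
Coarsest stable partition (strong bisimilarity classes):
  B0 = {m0, n1}
  B1 = {n0}
m0 ∈ B0, n0 ∈ B1 → different blocks

not bisimilar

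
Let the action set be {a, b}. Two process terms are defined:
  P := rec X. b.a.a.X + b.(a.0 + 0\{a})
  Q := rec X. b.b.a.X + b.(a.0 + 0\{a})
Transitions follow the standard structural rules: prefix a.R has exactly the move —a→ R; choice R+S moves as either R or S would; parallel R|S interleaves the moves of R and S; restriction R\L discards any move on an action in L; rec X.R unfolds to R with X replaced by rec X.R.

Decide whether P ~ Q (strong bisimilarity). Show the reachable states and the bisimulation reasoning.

Reachable graph of P (5 states):
  u0 = rec X. b.a.a.X + b.(a.0 + 0\{a}) :: —b→ u1, —b→ u2
  u1 = a.0 + 0\{a} :: —a→ u3
  u2 = a.a.(rec X. b.a.a.X + b.(a.0 + 0\{a})) :: —a→ u4
  u3 = 0 :: ·
  u4 = a.(rec X. b.a.a.X + b.(a.0 + 0\{a})) :: —a→ u0
Reachable graph of Q (5 states):
  v0 = rec X. b.b.a.X + b.(a.0 + 0\{a}) :: —b→ v1, —b→ v2
  v1 = a.0 + 0\{a} :: —a→ v3
  v2 = b.a.(rec X. b.b.a.X + b.(a.0 + 0\{a})) :: —b→ v4
  v3 = 0 :: ·
  v4 = a.(rec X. b.b.a.X + b.(a.0 + 0\{a})) :: —a→ v0
Coarsest stable partition (strong bisimilarity classes):
  B0 = {u0}
  B1 = {u1, v1}
  B2 = {u3, v3}
  B3 = {u2}
  B4 = {u4}
  B5 = {v0}
  B6 = {v2}
  B7 = {v4}
u0 ∈ B0, v0 ∈ B5 → different blocks

NO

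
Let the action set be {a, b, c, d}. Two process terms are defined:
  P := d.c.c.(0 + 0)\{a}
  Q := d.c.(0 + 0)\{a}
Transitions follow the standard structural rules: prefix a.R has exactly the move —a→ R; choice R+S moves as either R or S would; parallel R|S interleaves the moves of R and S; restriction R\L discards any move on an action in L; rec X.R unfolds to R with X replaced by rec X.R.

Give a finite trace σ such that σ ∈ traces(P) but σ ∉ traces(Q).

dcc

Reachable graph of P (4 states):
  u0 = d.c.c.(0 + 0)\{a} ⊢ -d-> u1
  u1 = c.c.(0 + 0)\{a} ⊢ -c-> u2
  u2 = c.(0 + 0)\{a} ⊢ -c-> u3
  u3 = (0 + 0)\{a} ⊢ (no moves)
Reachable graph of Q (3 states):
  v0 = d.c.(0 + 0)\{a} ⊢ -d-> v1
  v1 = c.(0 + 0)\{a} ⊢ -c-> v2
  v2 = (0 + 0)\{a} ⊢ (no moves)
Run σ = ⟨dcc⟩ on P: start {u0}
  after d @ step 1: {u1}
  after c @ step 2: {u2}
  after c @ step 3: {u3}
  ✓ P
Run σ = ⟨dcc⟩ on Q: start {v0}
  after d @ step 1: {v1}
  after c @ step 2: {v2}
  after c @ step 3: no successor for Q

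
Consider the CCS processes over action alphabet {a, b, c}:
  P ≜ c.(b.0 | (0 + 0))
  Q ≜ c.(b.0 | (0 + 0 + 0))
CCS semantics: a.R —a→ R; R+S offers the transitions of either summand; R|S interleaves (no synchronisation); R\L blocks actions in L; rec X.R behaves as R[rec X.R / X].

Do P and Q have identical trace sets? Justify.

traces(P) = traces(Q)

LTS(P): 3 reachable states
  s0 = c.(b.0 | (0 + 0)) ⊢ -c-> s1
  s1 = b.0 | (0 + 0) ⊢ -b-> s2
  s2 = 0 | (0 + 0) ⊢ deadlocked
LTS(Q): 3 reachable states
  t0 = c.(b.0 | (0 + 0 + 0)) ⊢ -c-> t1
  t1 = b.0 | (0 + 0 + 0) ⊢ -b-> t2
  t2 = 0 | (0 + 0 + 0) ⊢ deadlocked
Partition-refinement fixed point:
  B0 = {s0, t0}
  B1 = {s1, t1}
  B2 = {s2, t2}
s0 ∈ B0, t0 ∈ B0 → same block
Bisimilar ⇒ trace-equivalent.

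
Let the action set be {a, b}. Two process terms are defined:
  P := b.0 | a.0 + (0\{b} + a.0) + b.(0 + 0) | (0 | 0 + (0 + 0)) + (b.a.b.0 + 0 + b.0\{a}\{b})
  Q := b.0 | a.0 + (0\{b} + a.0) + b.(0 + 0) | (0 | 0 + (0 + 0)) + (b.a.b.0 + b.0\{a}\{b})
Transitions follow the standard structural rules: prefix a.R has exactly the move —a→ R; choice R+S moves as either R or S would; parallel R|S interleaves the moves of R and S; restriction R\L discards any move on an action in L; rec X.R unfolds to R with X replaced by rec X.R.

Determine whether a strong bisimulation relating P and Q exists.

P's transition system — 9 states:
  p0 = b.0 | a.0 + (0\{b} + a.0) + b.(0 + 0) | (0 | 0 + (0 + 0)) + (b.a.b.0 + 0 + b.0\{a}\{b}) | -a-> p1, -a-> p2, -b-> p3, -b-> p4, -b-> p5, -b-> p6
  p1 = 0 | ∅
  p2 = b.0 | 0 | -b-> p7
  p3 = (0 + 0) | (0 | 0 + (0 + 0)) | ∅
  p4 = 0 | a.0 | -a-> p7
  p5 = 0\{a}\{b} | ∅
  p6 = a.b.0 | -a-> p8
  p7 = 0 | 0 | ∅
  p8 = b.0 | -b-> p1
Q's transition system — 9 states:
  q0 = b.0 | a.0 + (0\{b} + a.0) + b.(0 + 0) | (0 | 0 + (0 + 0)) + (b.a.b.0 + b.0\{a}\{b}) | -a-> q1, -a-> q2, -b-> q3, -b-> q4, -b-> q5, -b-> q6
  q1 = 0 | ∅
  q2 = b.0 | 0 | -b-> q7
  q3 = (0 + 0) | (0 | 0 + (0 + 0)) | ∅
  q4 = 0 | a.0 | -a-> q7
  q5 = 0\{a}\{b} | ∅
  q6 = a.b.0 | -a-> q8
  q7 = 0 | 0 | ∅
  q8 = b.0 | -b-> q1
Coarsest stable partition (strong bisimilarity classes):
  B0 = {p0, q0}
  B1 = {p1, p3, p5, p7, q1, q3, q5, q7}
  B2 = {p6, q6}
  B3 = {p2, p8, q2, q8}
  B4 = {p4, q4}
p0 ∈ B0, q0 ∈ B0 → same block

YES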